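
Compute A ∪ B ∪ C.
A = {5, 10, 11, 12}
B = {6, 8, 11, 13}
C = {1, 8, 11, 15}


Set A = {5, 10, 11, 12}
Set B = {6, 8, 11, 13}
Set C = {1, 8, 11, 15}
First, A ∪ B = {5, 6, 8, 10, 11, 12, 13}
Then, (A ∪ B) ∪ C = {1, 5, 6, 8, 10, 11, 12, 13, 15}

{1, 5, 6, 8, 10, 11, 12, 13, 15}


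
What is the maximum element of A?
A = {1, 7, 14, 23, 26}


Set A = {1, 7, 14, 23, 26}
Elements in ascending order: 1, 7, 14, 23, 26
The largest element is 26.

26


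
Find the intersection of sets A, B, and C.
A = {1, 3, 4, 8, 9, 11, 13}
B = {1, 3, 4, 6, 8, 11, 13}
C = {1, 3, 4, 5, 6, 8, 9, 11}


Set A = {1, 3, 4, 8, 9, 11, 13}
Set B = {1, 3, 4, 6, 8, 11, 13}
Set C = {1, 3, 4, 5, 6, 8, 9, 11}
First, A ∩ B = {1, 3, 4, 8, 11, 13}
Then, (A ∩ B) ∩ C = {1, 3, 4, 8, 11}

{1, 3, 4, 8, 11}


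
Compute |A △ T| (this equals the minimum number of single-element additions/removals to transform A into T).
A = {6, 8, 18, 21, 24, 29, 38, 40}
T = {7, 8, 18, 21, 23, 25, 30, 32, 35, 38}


Set A = {6, 8, 18, 21, 24, 29, 38, 40}
Set T = {7, 8, 18, 21, 23, 25, 30, 32, 35, 38}
Elements to remove from A (in A, not in T): {6, 24, 29, 40} → 4 removals
Elements to add to A (in T, not in A): {7, 23, 25, 30, 32, 35} → 6 additions
Total edits = 4 + 6 = 10

10


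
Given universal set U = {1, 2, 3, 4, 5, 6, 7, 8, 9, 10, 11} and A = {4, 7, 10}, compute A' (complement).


Universal set U = {1, 2, 3, 4, 5, 6, 7, 8, 9, 10, 11}
Set A = {4, 7, 10}
A' = U \ A = elements in U but not in A
Checking each element of U:
1 (not in A, include), 2 (not in A, include), 3 (not in A, include), 4 (in A, exclude), 5 (not in A, include), 6 (not in A, include), 7 (in A, exclude), 8 (not in A, include), 9 (not in A, include), 10 (in A, exclude), 11 (not in A, include)
A' = {1, 2, 3, 5, 6, 8, 9, 11}

{1, 2, 3, 5, 6, 8, 9, 11}


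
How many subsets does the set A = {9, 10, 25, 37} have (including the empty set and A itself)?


Set A = {9, 10, 25, 37}
|A| = 4
The power set P(A) contains all subsets of A.
|P(A)| = 2^|A| = 2^4 = 16

16


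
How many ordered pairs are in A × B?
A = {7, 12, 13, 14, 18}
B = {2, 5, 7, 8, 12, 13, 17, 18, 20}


Set A = {7, 12, 13, 14, 18} has 5 elements.
Set B = {2, 5, 7, 8, 12, 13, 17, 18, 20} has 9 elements.
|A × B| = |A| × |B| = 5 × 9 = 45

45


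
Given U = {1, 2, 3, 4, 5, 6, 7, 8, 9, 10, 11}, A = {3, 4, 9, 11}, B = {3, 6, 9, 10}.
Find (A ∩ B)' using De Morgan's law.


U = {1, 2, 3, 4, 5, 6, 7, 8, 9, 10, 11}
A = {3, 4, 9, 11}, B = {3, 6, 9, 10}
A ∩ B = {3, 9}
(A ∩ B)' = U \ (A ∩ B) = {1, 2, 4, 5, 6, 7, 8, 10, 11}
Verification via A' ∪ B': A' = {1, 2, 5, 6, 7, 8, 10}, B' = {1, 2, 4, 5, 7, 8, 11}
A' ∪ B' = {1, 2, 4, 5, 6, 7, 8, 10, 11} ✓

{1, 2, 4, 5, 6, 7, 8, 10, 11}


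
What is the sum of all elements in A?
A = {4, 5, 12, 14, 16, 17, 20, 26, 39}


Set A = {4, 5, 12, 14, 16, 17, 20, 26, 39}
Sum = 4 + 5 + 12 + 14 + 16 + 17 + 20 + 26 + 39 = 153

153


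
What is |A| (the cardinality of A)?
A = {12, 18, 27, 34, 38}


Set A = {12, 18, 27, 34, 38}
Listing elements: 12, 18, 27, 34, 38
Counting: 5 elements
|A| = 5

5


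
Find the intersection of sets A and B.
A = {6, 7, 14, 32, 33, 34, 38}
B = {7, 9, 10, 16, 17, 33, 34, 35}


Set A = {6, 7, 14, 32, 33, 34, 38}
Set B = {7, 9, 10, 16, 17, 33, 34, 35}
A ∩ B includes only elements in both sets.
Check each element of A against B:
6 ✗, 7 ✓, 14 ✗, 32 ✗, 33 ✓, 34 ✓, 38 ✗
A ∩ B = {7, 33, 34}

{7, 33, 34}


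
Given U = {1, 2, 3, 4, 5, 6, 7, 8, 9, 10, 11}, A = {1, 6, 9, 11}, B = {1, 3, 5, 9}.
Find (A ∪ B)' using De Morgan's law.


U = {1, 2, 3, 4, 5, 6, 7, 8, 9, 10, 11}
A = {1, 6, 9, 11}, B = {1, 3, 5, 9}
A ∪ B = {1, 3, 5, 6, 9, 11}
(A ∪ B)' = U \ (A ∪ B) = {2, 4, 7, 8, 10}
Verification via A' ∩ B': A' = {2, 3, 4, 5, 7, 8, 10}, B' = {2, 4, 6, 7, 8, 10, 11}
A' ∩ B' = {2, 4, 7, 8, 10} ✓

{2, 4, 7, 8, 10}


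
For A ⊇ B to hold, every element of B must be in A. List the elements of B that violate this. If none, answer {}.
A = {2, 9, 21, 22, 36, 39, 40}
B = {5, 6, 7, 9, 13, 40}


Set A = {2, 9, 21, 22, 36, 39, 40}
Set B = {5, 6, 7, 9, 13, 40}
Check each element of B against A:
5 ∉ A (include), 6 ∉ A (include), 7 ∉ A (include), 9 ∈ A, 13 ∉ A (include), 40 ∈ A
Elements of B not in A: {5, 6, 7, 13}

{5, 6, 7, 13}


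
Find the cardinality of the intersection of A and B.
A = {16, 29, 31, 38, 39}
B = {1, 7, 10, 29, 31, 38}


Set A = {16, 29, 31, 38, 39}
Set B = {1, 7, 10, 29, 31, 38}
A ∩ B = {29, 31, 38}
|A ∩ B| = 3

3


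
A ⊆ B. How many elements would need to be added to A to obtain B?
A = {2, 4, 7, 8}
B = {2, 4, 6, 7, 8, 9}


Set A = {2, 4, 7, 8}, |A| = 4
Set B = {2, 4, 6, 7, 8, 9}, |B| = 6
Since A ⊆ B: B \ A = {6, 9}
|B| - |A| = 6 - 4 = 2

2


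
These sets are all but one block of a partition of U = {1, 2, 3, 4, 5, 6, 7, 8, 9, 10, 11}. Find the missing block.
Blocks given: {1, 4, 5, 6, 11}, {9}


U = {1, 2, 3, 4, 5, 6, 7, 8, 9, 10, 11}
Shown blocks: {1, 4, 5, 6, 11}, {9}
A partition's blocks are pairwise disjoint and cover U, so the missing block = U \ (union of shown blocks).
Union of shown blocks: {1, 4, 5, 6, 9, 11}
Missing block = U \ (union) = {2, 3, 7, 8, 10}

{2, 3, 7, 8, 10}


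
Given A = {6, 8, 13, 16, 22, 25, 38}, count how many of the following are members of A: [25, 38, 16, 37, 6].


Set A = {6, 8, 13, 16, 22, 25, 38}
Candidates: [25, 38, 16, 37, 6]
Check each candidate:
25 ∈ A, 38 ∈ A, 16 ∈ A, 37 ∉ A, 6 ∈ A
Count of candidates in A: 4

4


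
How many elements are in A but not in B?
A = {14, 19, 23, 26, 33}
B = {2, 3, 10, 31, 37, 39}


Set A = {14, 19, 23, 26, 33}
Set B = {2, 3, 10, 31, 37, 39}
A \ B = {14, 19, 23, 26, 33}
|A \ B| = 5

5


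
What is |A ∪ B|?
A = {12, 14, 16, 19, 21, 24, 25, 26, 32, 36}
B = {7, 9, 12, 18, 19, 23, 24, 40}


Set A = {12, 14, 16, 19, 21, 24, 25, 26, 32, 36}, |A| = 10
Set B = {7, 9, 12, 18, 19, 23, 24, 40}, |B| = 8
A ∩ B = {12, 19, 24}, |A ∩ B| = 3
|A ∪ B| = |A| + |B| - |A ∩ B| = 10 + 8 - 3 = 15

15


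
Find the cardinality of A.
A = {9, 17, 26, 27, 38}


Set A = {9, 17, 26, 27, 38}
Listing elements: 9, 17, 26, 27, 38
Counting: 5 elements
|A| = 5

5


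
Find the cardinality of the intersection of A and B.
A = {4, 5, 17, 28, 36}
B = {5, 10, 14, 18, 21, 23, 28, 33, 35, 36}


Set A = {4, 5, 17, 28, 36}
Set B = {5, 10, 14, 18, 21, 23, 28, 33, 35, 36}
A ∩ B = {5, 28, 36}
|A ∩ B| = 3

3


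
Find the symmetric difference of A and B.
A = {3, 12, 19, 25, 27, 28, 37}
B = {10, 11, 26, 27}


Set A = {3, 12, 19, 25, 27, 28, 37}
Set B = {10, 11, 26, 27}
A △ B = (A \ B) ∪ (B \ A)
Elements in A but not B: {3, 12, 19, 25, 28, 37}
Elements in B but not A: {10, 11, 26}
A △ B = {3, 10, 11, 12, 19, 25, 26, 28, 37}

{3, 10, 11, 12, 19, 25, 26, 28, 37}


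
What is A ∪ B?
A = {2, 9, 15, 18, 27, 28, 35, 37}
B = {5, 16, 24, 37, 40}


Set A = {2, 9, 15, 18, 27, 28, 35, 37}
Set B = {5, 16, 24, 37, 40}
A ∪ B includes all elements in either set.
Elements from A: {2, 9, 15, 18, 27, 28, 35, 37}
Elements from B not already included: {5, 16, 24, 40}
A ∪ B = {2, 5, 9, 15, 16, 18, 24, 27, 28, 35, 37, 40}

{2, 5, 9, 15, 16, 18, 24, 27, 28, 35, 37, 40}


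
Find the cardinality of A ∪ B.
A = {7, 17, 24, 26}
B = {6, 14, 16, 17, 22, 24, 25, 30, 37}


Set A = {7, 17, 24, 26}, |A| = 4
Set B = {6, 14, 16, 17, 22, 24, 25, 30, 37}, |B| = 9
A ∩ B = {17, 24}, |A ∩ B| = 2
|A ∪ B| = |A| + |B| - |A ∩ B| = 4 + 9 - 2 = 11

11


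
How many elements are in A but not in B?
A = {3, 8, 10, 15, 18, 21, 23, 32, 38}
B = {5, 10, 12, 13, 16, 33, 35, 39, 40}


Set A = {3, 8, 10, 15, 18, 21, 23, 32, 38}
Set B = {5, 10, 12, 13, 16, 33, 35, 39, 40}
A \ B = {3, 8, 15, 18, 21, 23, 32, 38}
|A \ B| = 8

8


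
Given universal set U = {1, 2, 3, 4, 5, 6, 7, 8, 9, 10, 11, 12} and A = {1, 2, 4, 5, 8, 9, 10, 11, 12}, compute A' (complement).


Universal set U = {1, 2, 3, 4, 5, 6, 7, 8, 9, 10, 11, 12}
Set A = {1, 2, 4, 5, 8, 9, 10, 11, 12}
A' = U \ A = elements in U but not in A
Checking each element of U:
1 (in A, exclude), 2 (in A, exclude), 3 (not in A, include), 4 (in A, exclude), 5 (in A, exclude), 6 (not in A, include), 7 (not in A, include), 8 (in A, exclude), 9 (in A, exclude), 10 (in A, exclude), 11 (in A, exclude), 12 (in A, exclude)
A' = {3, 6, 7}

{3, 6, 7}


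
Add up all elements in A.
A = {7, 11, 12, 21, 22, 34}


Set A = {7, 11, 12, 21, 22, 34}
Sum = 7 + 11 + 12 + 21 + 22 + 34 = 107

107


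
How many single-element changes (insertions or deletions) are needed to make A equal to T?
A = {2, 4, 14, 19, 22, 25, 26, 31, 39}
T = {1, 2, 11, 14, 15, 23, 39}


Set A = {2, 4, 14, 19, 22, 25, 26, 31, 39}
Set T = {1, 2, 11, 14, 15, 23, 39}
Elements to remove from A (in A, not in T): {4, 19, 22, 25, 26, 31} → 6 removals
Elements to add to A (in T, not in A): {1, 11, 15, 23} → 4 additions
Total edits = 6 + 4 = 10

10


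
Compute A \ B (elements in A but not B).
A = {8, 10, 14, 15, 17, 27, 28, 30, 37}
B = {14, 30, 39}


Set A = {8, 10, 14, 15, 17, 27, 28, 30, 37}
Set B = {14, 30, 39}
A \ B includes elements in A that are not in B.
Check each element of A:
8 (not in B, keep), 10 (not in B, keep), 14 (in B, remove), 15 (not in B, keep), 17 (not in B, keep), 27 (not in B, keep), 28 (not in B, keep), 30 (in B, remove), 37 (not in B, keep)
A \ B = {8, 10, 15, 17, 27, 28, 37}

{8, 10, 15, 17, 27, 28, 37}


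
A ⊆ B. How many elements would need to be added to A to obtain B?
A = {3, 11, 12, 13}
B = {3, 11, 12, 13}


Set A = {3, 11, 12, 13}, |A| = 4
Set B = {3, 11, 12, 13}, |B| = 4
Since A ⊆ B: B \ A = {}
|B| - |A| = 4 - 4 = 0

0


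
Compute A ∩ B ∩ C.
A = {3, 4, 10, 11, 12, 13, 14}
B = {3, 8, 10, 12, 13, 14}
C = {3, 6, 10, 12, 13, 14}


Set A = {3, 4, 10, 11, 12, 13, 14}
Set B = {3, 8, 10, 12, 13, 14}
Set C = {3, 6, 10, 12, 13, 14}
First, A ∩ B = {3, 10, 12, 13, 14}
Then, (A ∩ B) ∩ C = {3, 10, 12, 13, 14}

{3, 10, 12, 13, 14}


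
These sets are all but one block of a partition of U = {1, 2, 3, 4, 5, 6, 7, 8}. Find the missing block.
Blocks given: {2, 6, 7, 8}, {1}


U = {1, 2, 3, 4, 5, 6, 7, 8}
Shown blocks: {2, 6, 7, 8}, {1}
A partition's blocks are pairwise disjoint and cover U, so the missing block = U \ (union of shown blocks).
Union of shown blocks: {1, 2, 6, 7, 8}
Missing block = U \ (union) = {3, 4, 5}

{3, 4, 5}


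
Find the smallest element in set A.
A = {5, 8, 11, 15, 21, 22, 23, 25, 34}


Set A = {5, 8, 11, 15, 21, 22, 23, 25, 34}
Elements in ascending order: 5, 8, 11, 15, 21, 22, 23, 25, 34
The smallest element is 5.

5


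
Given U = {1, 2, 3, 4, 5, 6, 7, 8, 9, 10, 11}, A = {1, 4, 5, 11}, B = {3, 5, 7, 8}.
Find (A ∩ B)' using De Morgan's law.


U = {1, 2, 3, 4, 5, 6, 7, 8, 9, 10, 11}
A = {1, 4, 5, 11}, B = {3, 5, 7, 8}
A ∩ B = {5}
(A ∩ B)' = U \ (A ∩ B) = {1, 2, 3, 4, 6, 7, 8, 9, 10, 11}
Verification via A' ∪ B': A' = {2, 3, 6, 7, 8, 9, 10}, B' = {1, 2, 4, 6, 9, 10, 11}
A' ∪ B' = {1, 2, 3, 4, 6, 7, 8, 9, 10, 11} ✓

{1, 2, 3, 4, 6, 7, 8, 9, 10, 11}


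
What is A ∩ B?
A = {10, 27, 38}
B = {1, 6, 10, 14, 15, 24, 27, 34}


Set A = {10, 27, 38}
Set B = {1, 6, 10, 14, 15, 24, 27, 34}
A ∩ B includes only elements in both sets.
Check each element of A against B:
10 ✓, 27 ✓, 38 ✗
A ∩ B = {10, 27}

{10, 27}


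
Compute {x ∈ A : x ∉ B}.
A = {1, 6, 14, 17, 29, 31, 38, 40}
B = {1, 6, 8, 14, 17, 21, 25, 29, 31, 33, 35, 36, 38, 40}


Set A = {1, 6, 14, 17, 29, 31, 38, 40}
Set B = {1, 6, 8, 14, 17, 21, 25, 29, 31, 33, 35, 36, 38, 40}
Check each element of A against B:
1 ∈ B, 6 ∈ B, 14 ∈ B, 17 ∈ B, 29 ∈ B, 31 ∈ B, 38 ∈ B, 40 ∈ B
Elements of A not in B: {}

{}


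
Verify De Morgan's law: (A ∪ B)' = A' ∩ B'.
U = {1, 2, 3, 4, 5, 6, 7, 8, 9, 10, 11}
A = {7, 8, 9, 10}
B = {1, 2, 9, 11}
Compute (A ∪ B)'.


U = {1, 2, 3, 4, 5, 6, 7, 8, 9, 10, 11}
A = {7, 8, 9, 10}, B = {1, 2, 9, 11}
A ∪ B = {1, 2, 7, 8, 9, 10, 11}
(A ∪ B)' = U \ (A ∪ B) = {3, 4, 5, 6}
Verification via A' ∩ B': A' = {1, 2, 3, 4, 5, 6, 11}, B' = {3, 4, 5, 6, 7, 8, 10}
A' ∩ B' = {3, 4, 5, 6} ✓

{3, 4, 5, 6}


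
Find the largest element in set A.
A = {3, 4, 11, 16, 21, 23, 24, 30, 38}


Set A = {3, 4, 11, 16, 21, 23, 24, 30, 38}
Elements in ascending order: 3, 4, 11, 16, 21, 23, 24, 30, 38
The largest element is 38.

38


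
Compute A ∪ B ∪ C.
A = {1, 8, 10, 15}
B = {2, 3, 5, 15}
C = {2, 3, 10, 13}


Set A = {1, 8, 10, 15}
Set B = {2, 3, 5, 15}
Set C = {2, 3, 10, 13}
First, A ∪ B = {1, 2, 3, 5, 8, 10, 15}
Then, (A ∪ B) ∪ C = {1, 2, 3, 5, 8, 10, 13, 15}

{1, 2, 3, 5, 8, 10, 13, 15}


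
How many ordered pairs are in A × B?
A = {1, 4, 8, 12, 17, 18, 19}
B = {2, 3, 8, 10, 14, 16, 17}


Set A = {1, 4, 8, 12, 17, 18, 19} has 7 elements.
Set B = {2, 3, 8, 10, 14, 16, 17} has 7 elements.
|A × B| = |A| × |B| = 7 × 7 = 49

49


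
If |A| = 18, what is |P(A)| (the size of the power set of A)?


The set has 18 elements.
The power set contains all possible subsets.
|P(A)| = 2^|A| = 2^18 = 262144

262144


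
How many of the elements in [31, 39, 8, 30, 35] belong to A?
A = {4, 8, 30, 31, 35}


Set A = {4, 8, 30, 31, 35}
Candidates: [31, 39, 8, 30, 35]
Check each candidate:
31 ∈ A, 39 ∉ A, 8 ∈ A, 30 ∈ A, 35 ∈ A
Count of candidates in A: 4

4


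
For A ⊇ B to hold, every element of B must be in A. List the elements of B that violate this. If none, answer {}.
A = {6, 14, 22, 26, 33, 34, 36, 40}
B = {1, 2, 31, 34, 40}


Set A = {6, 14, 22, 26, 33, 34, 36, 40}
Set B = {1, 2, 31, 34, 40}
Check each element of B against A:
1 ∉ A (include), 2 ∉ A (include), 31 ∉ A (include), 34 ∈ A, 40 ∈ A
Elements of B not in A: {1, 2, 31}

{1, 2, 31}


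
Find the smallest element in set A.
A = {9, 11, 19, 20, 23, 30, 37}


Set A = {9, 11, 19, 20, 23, 30, 37}
Elements in ascending order: 9, 11, 19, 20, 23, 30, 37
The smallest element is 9.

9


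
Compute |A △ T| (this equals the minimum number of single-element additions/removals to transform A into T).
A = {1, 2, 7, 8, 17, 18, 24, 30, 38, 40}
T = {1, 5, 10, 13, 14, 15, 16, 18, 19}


Set A = {1, 2, 7, 8, 17, 18, 24, 30, 38, 40}
Set T = {1, 5, 10, 13, 14, 15, 16, 18, 19}
Elements to remove from A (in A, not in T): {2, 7, 8, 17, 24, 30, 38, 40} → 8 removals
Elements to add to A (in T, not in A): {5, 10, 13, 14, 15, 16, 19} → 7 additions
Total edits = 8 + 7 = 15

15


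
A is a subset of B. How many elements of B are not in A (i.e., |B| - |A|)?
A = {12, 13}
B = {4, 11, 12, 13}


Set A = {12, 13}, |A| = 2
Set B = {4, 11, 12, 13}, |B| = 4
Since A ⊆ B: B \ A = {4, 11}
|B| - |A| = 4 - 2 = 2

2


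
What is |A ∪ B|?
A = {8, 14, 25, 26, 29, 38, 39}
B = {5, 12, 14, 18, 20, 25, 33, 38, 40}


Set A = {8, 14, 25, 26, 29, 38, 39}, |A| = 7
Set B = {5, 12, 14, 18, 20, 25, 33, 38, 40}, |B| = 9
A ∩ B = {14, 25, 38}, |A ∩ B| = 3
|A ∪ B| = |A| + |B| - |A ∩ B| = 7 + 9 - 3 = 13

13


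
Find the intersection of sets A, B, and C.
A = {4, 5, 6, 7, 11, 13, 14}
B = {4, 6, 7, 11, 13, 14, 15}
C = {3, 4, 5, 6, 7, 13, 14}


Set A = {4, 5, 6, 7, 11, 13, 14}
Set B = {4, 6, 7, 11, 13, 14, 15}
Set C = {3, 4, 5, 6, 7, 13, 14}
First, A ∩ B = {4, 6, 7, 11, 13, 14}
Then, (A ∩ B) ∩ C = {4, 6, 7, 13, 14}

{4, 6, 7, 13, 14}


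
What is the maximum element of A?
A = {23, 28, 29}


Set A = {23, 28, 29}
Elements in ascending order: 23, 28, 29
The largest element is 29.

29


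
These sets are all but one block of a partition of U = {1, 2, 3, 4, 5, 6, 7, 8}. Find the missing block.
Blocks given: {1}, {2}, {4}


U = {1, 2, 3, 4, 5, 6, 7, 8}
Shown blocks: {1}, {2}, {4}
A partition's blocks are pairwise disjoint and cover U, so the missing block = U \ (union of shown blocks).
Union of shown blocks: {1, 2, 4}
Missing block = U \ (union) = {3, 5, 6, 7, 8}

{3, 5, 6, 7, 8}


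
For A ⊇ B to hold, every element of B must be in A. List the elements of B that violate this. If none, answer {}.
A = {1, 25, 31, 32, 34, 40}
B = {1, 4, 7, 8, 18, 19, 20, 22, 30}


Set A = {1, 25, 31, 32, 34, 40}
Set B = {1, 4, 7, 8, 18, 19, 20, 22, 30}
Check each element of B against A:
1 ∈ A, 4 ∉ A (include), 7 ∉ A (include), 8 ∉ A (include), 18 ∉ A (include), 19 ∉ A (include), 20 ∉ A (include), 22 ∉ A (include), 30 ∉ A (include)
Elements of B not in A: {4, 7, 8, 18, 19, 20, 22, 30}

{4, 7, 8, 18, 19, 20, 22, 30}


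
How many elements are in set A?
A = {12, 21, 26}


Set A = {12, 21, 26}
Listing elements: 12, 21, 26
Counting: 3 elements
|A| = 3

3


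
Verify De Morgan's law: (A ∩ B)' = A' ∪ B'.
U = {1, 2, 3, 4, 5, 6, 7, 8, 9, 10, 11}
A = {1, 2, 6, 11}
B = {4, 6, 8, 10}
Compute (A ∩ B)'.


U = {1, 2, 3, 4, 5, 6, 7, 8, 9, 10, 11}
A = {1, 2, 6, 11}, B = {4, 6, 8, 10}
A ∩ B = {6}
(A ∩ B)' = U \ (A ∩ B) = {1, 2, 3, 4, 5, 7, 8, 9, 10, 11}
Verification via A' ∪ B': A' = {3, 4, 5, 7, 8, 9, 10}, B' = {1, 2, 3, 5, 7, 9, 11}
A' ∪ B' = {1, 2, 3, 4, 5, 7, 8, 9, 10, 11} ✓

{1, 2, 3, 4, 5, 7, 8, 9, 10, 11}


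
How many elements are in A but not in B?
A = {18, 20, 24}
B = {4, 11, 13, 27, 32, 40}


Set A = {18, 20, 24}
Set B = {4, 11, 13, 27, 32, 40}
A \ B = {18, 20, 24}
|A \ B| = 3

3


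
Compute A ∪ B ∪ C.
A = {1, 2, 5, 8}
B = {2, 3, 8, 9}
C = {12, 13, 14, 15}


Set A = {1, 2, 5, 8}
Set B = {2, 3, 8, 9}
Set C = {12, 13, 14, 15}
First, A ∪ B = {1, 2, 3, 5, 8, 9}
Then, (A ∪ B) ∪ C = {1, 2, 3, 5, 8, 9, 12, 13, 14, 15}

{1, 2, 3, 5, 8, 9, 12, 13, 14, 15}


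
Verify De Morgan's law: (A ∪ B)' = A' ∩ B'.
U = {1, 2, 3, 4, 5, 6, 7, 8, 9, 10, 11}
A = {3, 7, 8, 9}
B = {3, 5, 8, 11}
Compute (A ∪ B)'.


U = {1, 2, 3, 4, 5, 6, 7, 8, 9, 10, 11}
A = {3, 7, 8, 9}, B = {3, 5, 8, 11}
A ∪ B = {3, 5, 7, 8, 9, 11}
(A ∪ B)' = U \ (A ∪ B) = {1, 2, 4, 6, 10}
Verification via A' ∩ B': A' = {1, 2, 4, 5, 6, 10, 11}, B' = {1, 2, 4, 6, 7, 9, 10}
A' ∩ B' = {1, 2, 4, 6, 10} ✓

{1, 2, 4, 6, 10}


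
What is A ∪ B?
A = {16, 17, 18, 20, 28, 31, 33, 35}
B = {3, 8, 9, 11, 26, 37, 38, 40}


Set A = {16, 17, 18, 20, 28, 31, 33, 35}
Set B = {3, 8, 9, 11, 26, 37, 38, 40}
A ∪ B includes all elements in either set.
Elements from A: {16, 17, 18, 20, 28, 31, 33, 35}
Elements from B not already included: {3, 8, 9, 11, 26, 37, 38, 40}
A ∪ B = {3, 8, 9, 11, 16, 17, 18, 20, 26, 28, 31, 33, 35, 37, 38, 40}

{3, 8, 9, 11, 16, 17, 18, 20, 26, 28, 31, 33, 35, 37, 38, 40}


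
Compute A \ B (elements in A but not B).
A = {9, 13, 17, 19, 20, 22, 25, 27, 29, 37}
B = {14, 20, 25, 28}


Set A = {9, 13, 17, 19, 20, 22, 25, 27, 29, 37}
Set B = {14, 20, 25, 28}
A \ B includes elements in A that are not in B.
Check each element of A:
9 (not in B, keep), 13 (not in B, keep), 17 (not in B, keep), 19 (not in B, keep), 20 (in B, remove), 22 (not in B, keep), 25 (in B, remove), 27 (not in B, keep), 29 (not in B, keep), 37 (not in B, keep)
A \ B = {9, 13, 17, 19, 22, 27, 29, 37}

{9, 13, 17, 19, 22, 27, 29, 37}


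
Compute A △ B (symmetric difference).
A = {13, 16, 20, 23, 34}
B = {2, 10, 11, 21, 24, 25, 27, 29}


Set A = {13, 16, 20, 23, 34}
Set B = {2, 10, 11, 21, 24, 25, 27, 29}
A △ B = (A \ B) ∪ (B \ A)
Elements in A but not B: {13, 16, 20, 23, 34}
Elements in B but not A: {2, 10, 11, 21, 24, 25, 27, 29}
A △ B = {2, 10, 11, 13, 16, 20, 21, 23, 24, 25, 27, 29, 34}

{2, 10, 11, 13, 16, 20, 21, 23, 24, 25, 27, 29, 34}


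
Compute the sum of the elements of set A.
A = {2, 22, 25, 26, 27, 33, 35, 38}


Set A = {2, 22, 25, 26, 27, 33, 35, 38}
Sum = 2 + 22 + 25 + 26 + 27 + 33 + 35 + 38 = 208

208


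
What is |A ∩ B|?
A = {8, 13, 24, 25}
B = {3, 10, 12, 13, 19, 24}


Set A = {8, 13, 24, 25}
Set B = {3, 10, 12, 13, 19, 24}
A ∩ B = {13, 24}
|A ∩ B| = 2

2


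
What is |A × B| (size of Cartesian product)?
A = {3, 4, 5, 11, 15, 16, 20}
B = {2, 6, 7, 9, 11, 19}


Set A = {3, 4, 5, 11, 15, 16, 20} has 7 elements.
Set B = {2, 6, 7, 9, 11, 19} has 6 elements.
|A × B| = |A| × |B| = 7 × 6 = 42

42


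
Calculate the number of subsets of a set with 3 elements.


The set has 3 elements.
The power set contains all possible subsets.
|P(A)| = 2^|A| = 2^3 = 8

8


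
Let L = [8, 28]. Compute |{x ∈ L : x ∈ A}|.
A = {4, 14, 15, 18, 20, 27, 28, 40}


Set A = {4, 14, 15, 18, 20, 27, 28, 40}
Candidates: [8, 28]
Check each candidate:
8 ∉ A, 28 ∈ A
Count of candidates in A: 1

1


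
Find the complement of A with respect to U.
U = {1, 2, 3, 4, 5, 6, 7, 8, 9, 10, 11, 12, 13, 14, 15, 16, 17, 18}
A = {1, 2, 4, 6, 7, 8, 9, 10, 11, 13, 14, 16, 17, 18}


Universal set U = {1, 2, 3, 4, 5, 6, 7, 8, 9, 10, 11, 12, 13, 14, 15, 16, 17, 18}
Set A = {1, 2, 4, 6, 7, 8, 9, 10, 11, 13, 14, 16, 17, 18}
A' = U \ A = elements in U but not in A
Checking each element of U:
1 (in A, exclude), 2 (in A, exclude), 3 (not in A, include), 4 (in A, exclude), 5 (not in A, include), 6 (in A, exclude), 7 (in A, exclude), 8 (in A, exclude), 9 (in A, exclude), 10 (in A, exclude), 11 (in A, exclude), 12 (not in A, include), 13 (in A, exclude), 14 (in A, exclude), 15 (not in A, include), 16 (in A, exclude), 17 (in A, exclude), 18 (in A, exclude)
A' = {3, 5, 12, 15}

{3, 5, 12, 15}


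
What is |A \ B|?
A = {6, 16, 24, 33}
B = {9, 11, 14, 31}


Set A = {6, 16, 24, 33}
Set B = {9, 11, 14, 31}
A \ B = {6, 16, 24, 33}
|A \ B| = 4

4


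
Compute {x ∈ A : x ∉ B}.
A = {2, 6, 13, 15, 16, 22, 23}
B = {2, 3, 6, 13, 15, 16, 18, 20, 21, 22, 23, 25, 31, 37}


Set A = {2, 6, 13, 15, 16, 22, 23}
Set B = {2, 3, 6, 13, 15, 16, 18, 20, 21, 22, 23, 25, 31, 37}
Check each element of A against B:
2 ∈ B, 6 ∈ B, 13 ∈ B, 15 ∈ B, 16 ∈ B, 22 ∈ B, 23 ∈ B
Elements of A not in B: {}

{}


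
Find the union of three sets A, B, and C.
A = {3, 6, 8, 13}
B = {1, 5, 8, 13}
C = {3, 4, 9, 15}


Set A = {3, 6, 8, 13}
Set B = {1, 5, 8, 13}
Set C = {3, 4, 9, 15}
First, A ∪ B = {1, 3, 5, 6, 8, 13}
Then, (A ∪ B) ∪ C = {1, 3, 4, 5, 6, 8, 9, 13, 15}

{1, 3, 4, 5, 6, 8, 9, 13, 15}


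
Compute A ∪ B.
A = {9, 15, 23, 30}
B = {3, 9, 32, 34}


Set A = {9, 15, 23, 30}
Set B = {3, 9, 32, 34}
A ∪ B includes all elements in either set.
Elements from A: {9, 15, 23, 30}
Elements from B not already included: {3, 32, 34}
A ∪ B = {3, 9, 15, 23, 30, 32, 34}

{3, 9, 15, 23, 30, 32, 34}


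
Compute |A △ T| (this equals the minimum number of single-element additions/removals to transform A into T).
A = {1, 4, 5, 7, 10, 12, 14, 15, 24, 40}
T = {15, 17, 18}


Set A = {1, 4, 5, 7, 10, 12, 14, 15, 24, 40}
Set T = {15, 17, 18}
Elements to remove from A (in A, not in T): {1, 4, 5, 7, 10, 12, 14, 24, 40} → 9 removals
Elements to add to A (in T, not in A): {17, 18} → 2 additions
Total edits = 9 + 2 = 11

11


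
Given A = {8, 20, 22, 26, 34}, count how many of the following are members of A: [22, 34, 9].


Set A = {8, 20, 22, 26, 34}
Candidates: [22, 34, 9]
Check each candidate:
22 ∈ A, 34 ∈ A, 9 ∉ A
Count of candidates in A: 2

2


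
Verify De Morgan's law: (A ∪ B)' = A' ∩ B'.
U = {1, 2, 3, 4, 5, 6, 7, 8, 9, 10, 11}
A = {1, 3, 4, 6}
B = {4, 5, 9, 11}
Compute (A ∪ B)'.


U = {1, 2, 3, 4, 5, 6, 7, 8, 9, 10, 11}
A = {1, 3, 4, 6}, B = {4, 5, 9, 11}
A ∪ B = {1, 3, 4, 5, 6, 9, 11}
(A ∪ B)' = U \ (A ∪ B) = {2, 7, 8, 10}
Verification via A' ∩ B': A' = {2, 5, 7, 8, 9, 10, 11}, B' = {1, 2, 3, 6, 7, 8, 10}
A' ∩ B' = {2, 7, 8, 10} ✓

{2, 7, 8, 10}


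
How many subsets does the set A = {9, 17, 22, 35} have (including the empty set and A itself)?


Set A = {9, 17, 22, 35}
|A| = 4
The power set P(A) contains all subsets of A.
|P(A)| = 2^|A| = 2^4 = 16

16


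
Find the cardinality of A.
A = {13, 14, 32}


Set A = {13, 14, 32}
Listing elements: 13, 14, 32
Counting: 3 elements
|A| = 3

3


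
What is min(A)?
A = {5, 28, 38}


Set A = {5, 28, 38}
Elements in ascending order: 5, 28, 38
The smallest element is 5.

5


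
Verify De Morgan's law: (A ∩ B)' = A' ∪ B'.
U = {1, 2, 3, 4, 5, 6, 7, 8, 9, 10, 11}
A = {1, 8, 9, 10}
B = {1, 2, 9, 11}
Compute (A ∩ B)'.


U = {1, 2, 3, 4, 5, 6, 7, 8, 9, 10, 11}
A = {1, 8, 9, 10}, B = {1, 2, 9, 11}
A ∩ B = {1, 9}
(A ∩ B)' = U \ (A ∩ B) = {2, 3, 4, 5, 6, 7, 8, 10, 11}
Verification via A' ∪ B': A' = {2, 3, 4, 5, 6, 7, 11}, B' = {3, 4, 5, 6, 7, 8, 10}
A' ∪ B' = {2, 3, 4, 5, 6, 7, 8, 10, 11} ✓

{2, 3, 4, 5, 6, 7, 8, 10, 11}


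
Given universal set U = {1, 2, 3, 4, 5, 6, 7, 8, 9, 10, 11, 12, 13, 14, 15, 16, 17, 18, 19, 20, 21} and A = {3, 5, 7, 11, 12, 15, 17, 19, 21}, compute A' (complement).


Universal set U = {1, 2, 3, 4, 5, 6, 7, 8, 9, 10, 11, 12, 13, 14, 15, 16, 17, 18, 19, 20, 21}
Set A = {3, 5, 7, 11, 12, 15, 17, 19, 21}
A' = U \ A = elements in U but not in A
Checking each element of U:
1 (not in A, include), 2 (not in A, include), 3 (in A, exclude), 4 (not in A, include), 5 (in A, exclude), 6 (not in A, include), 7 (in A, exclude), 8 (not in A, include), 9 (not in A, include), 10 (not in A, include), 11 (in A, exclude), 12 (in A, exclude), 13 (not in A, include), 14 (not in A, include), 15 (in A, exclude), 16 (not in A, include), 17 (in A, exclude), 18 (not in A, include), 19 (in A, exclude), 20 (not in A, include), 21 (in A, exclude)
A' = {1, 2, 4, 6, 8, 9, 10, 13, 14, 16, 18, 20}

{1, 2, 4, 6, 8, 9, 10, 13, 14, 16, 18, 20}


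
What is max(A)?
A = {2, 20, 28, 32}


Set A = {2, 20, 28, 32}
Elements in ascending order: 2, 20, 28, 32
The largest element is 32.

32


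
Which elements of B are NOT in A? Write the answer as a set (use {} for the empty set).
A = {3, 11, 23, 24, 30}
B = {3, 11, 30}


Set A = {3, 11, 23, 24, 30}
Set B = {3, 11, 30}
Check each element of B against A:
3 ∈ A, 11 ∈ A, 30 ∈ A
Elements of B not in A: {}

{}


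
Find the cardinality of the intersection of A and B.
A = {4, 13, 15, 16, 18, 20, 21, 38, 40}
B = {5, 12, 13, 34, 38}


Set A = {4, 13, 15, 16, 18, 20, 21, 38, 40}
Set B = {5, 12, 13, 34, 38}
A ∩ B = {13, 38}
|A ∩ B| = 2

2


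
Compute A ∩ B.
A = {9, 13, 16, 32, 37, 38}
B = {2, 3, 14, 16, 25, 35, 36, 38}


Set A = {9, 13, 16, 32, 37, 38}
Set B = {2, 3, 14, 16, 25, 35, 36, 38}
A ∩ B includes only elements in both sets.
Check each element of A against B:
9 ✗, 13 ✗, 16 ✓, 32 ✗, 37 ✗, 38 ✓
A ∩ B = {16, 38}

{16, 38}


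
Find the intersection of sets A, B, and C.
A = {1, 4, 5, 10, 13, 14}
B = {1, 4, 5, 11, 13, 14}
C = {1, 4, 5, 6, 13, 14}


Set A = {1, 4, 5, 10, 13, 14}
Set B = {1, 4, 5, 11, 13, 14}
Set C = {1, 4, 5, 6, 13, 14}
First, A ∩ B = {1, 4, 5, 13, 14}
Then, (A ∩ B) ∩ C = {1, 4, 5, 13, 14}

{1, 4, 5, 13, 14}


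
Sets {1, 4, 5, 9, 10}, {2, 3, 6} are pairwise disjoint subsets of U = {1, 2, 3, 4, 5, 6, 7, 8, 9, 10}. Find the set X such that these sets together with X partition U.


U = {1, 2, 3, 4, 5, 6, 7, 8, 9, 10}
Shown blocks: {1, 4, 5, 9, 10}, {2, 3, 6}
A partition's blocks are pairwise disjoint and cover U, so the missing block = U \ (union of shown blocks).
Union of shown blocks: {1, 2, 3, 4, 5, 6, 9, 10}
Missing block = U \ (union) = {7, 8}

{7, 8}


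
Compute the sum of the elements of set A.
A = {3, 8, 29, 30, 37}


Set A = {3, 8, 29, 30, 37}
Sum = 3 + 8 + 29 + 30 + 37 = 107

107


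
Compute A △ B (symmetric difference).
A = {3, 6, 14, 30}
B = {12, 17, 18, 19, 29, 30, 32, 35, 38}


Set A = {3, 6, 14, 30}
Set B = {12, 17, 18, 19, 29, 30, 32, 35, 38}
A △ B = (A \ B) ∪ (B \ A)
Elements in A but not B: {3, 6, 14}
Elements in B but not A: {12, 17, 18, 19, 29, 32, 35, 38}
A △ B = {3, 6, 12, 14, 17, 18, 19, 29, 32, 35, 38}

{3, 6, 12, 14, 17, 18, 19, 29, 32, 35, 38}


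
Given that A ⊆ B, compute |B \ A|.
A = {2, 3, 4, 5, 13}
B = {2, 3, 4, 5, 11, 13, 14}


Set A = {2, 3, 4, 5, 13}, |A| = 5
Set B = {2, 3, 4, 5, 11, 13, 14}, |B| = 7
Since A ⊆ B: B \ A = {11, 14}
|B| - |A| = 7 - 5 = 2

2


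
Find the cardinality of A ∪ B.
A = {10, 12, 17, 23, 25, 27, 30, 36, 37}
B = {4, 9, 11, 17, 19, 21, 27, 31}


Set A = {10, 12, 17, 23, 25, 27, 30, 36, 37}, |A| = 9
Set B = {4, 9, 11, 17, 19, 21, 27, 31}, |B| = 8
A ∩ B = {17, 27}, |A ∩ B| = 2
|A ∪ B| = |A| + |B| - |A ∩ B| = 9 + 8 - 2 = 15

15


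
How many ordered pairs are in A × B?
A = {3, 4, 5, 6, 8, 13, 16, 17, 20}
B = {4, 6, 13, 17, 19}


Set A = {3, 4, 5, 6, 8, 13, 16, 17, 20} has 9 elements.
Set B = {4, 6, 13, 17, 19} has 5 elements.
|A × B| = |A| × |B| = 9 × 5 = 45

45


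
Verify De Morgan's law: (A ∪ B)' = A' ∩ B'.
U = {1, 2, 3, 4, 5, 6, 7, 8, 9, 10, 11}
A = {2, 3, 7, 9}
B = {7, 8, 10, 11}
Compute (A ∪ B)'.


U = {1, 2, 3, 4, 5, 6, 7, 8, 9, 10, 11}
A = {2, 3, 7, 9}, B = {7, 8, 10, 11}
A ∪ B = {2, 3, 7, 8, 9, 10, 11}
(A ∪ B)' = U \ (A ∪ B) = {1, 4, 5, 6}
Verification via A' ∩ B': A' = {1, 4, 5, 6, 8, 10, 11}, B' = {1, 2, 3, 4, 5, 6, 9}
A' ∩ B' = {1, 4, 5, 6} ✓

{1, 4, 5, 6}


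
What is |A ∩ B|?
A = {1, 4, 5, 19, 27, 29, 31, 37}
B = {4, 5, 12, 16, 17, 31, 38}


Set A = {1, 4, 5, 19, 27, 29, 31, 37}
Set B = {4, 5, 12, 16, 17, 31, 38}
A ∩ B = {4, 5, 31}
|A ∩ B| = 3

3


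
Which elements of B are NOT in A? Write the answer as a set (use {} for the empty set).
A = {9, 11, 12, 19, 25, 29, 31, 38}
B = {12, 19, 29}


Set A = {9, 11, 12, 19, 25, 29, 31, 38}
Set B = {12, 19, 29}
Check each element of B against A:
12 ∈ A, 19 ∈ A, 29 ∈ A
Elements of B not in A: {}

{}


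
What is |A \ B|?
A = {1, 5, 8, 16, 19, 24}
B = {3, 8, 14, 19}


Set A = {1, 5, 8, 16, 19, 24}
Set B = {3, 8, 14, 19}
A \ B = {1, 5, 16, 24}
|A \ B| = 4

4


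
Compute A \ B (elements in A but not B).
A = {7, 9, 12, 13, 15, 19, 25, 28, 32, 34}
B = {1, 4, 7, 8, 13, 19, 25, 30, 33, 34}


Set A = {7, 9, 12, 13, 15, 19, 25, 28, 32, 34}
Set B = {1, 4, 7, 8, 13, 19, 25, 30, 33, 34}
A \ B includes elements in A that are not in B.
Check each element of A:
7 (in B, remove), 9 (not in B, keep), 12 (not in B, keep), 13 (in B, remove), 15 (not in B, keep), 19 (in B, remove), 25 (in B, remove), 28 (not in B, keep), 32 (not in B, keep), 34 (in B, remove)
A \ B = {9, 12, 15, 28, 32}

{9, 12, 15, 28, 32}


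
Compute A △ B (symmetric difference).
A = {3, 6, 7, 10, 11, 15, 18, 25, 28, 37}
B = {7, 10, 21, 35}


Set A = {3, 6, 7, 10, 11, 15, 18, 25, 28, 37}
Set B = {7, 10, 21, 35}
A △ B = (A \ B) ∪ (B \ A)
Elements in A but not B: {3, 6, 11, 15, 18, 25, 28, 37}
Elements in B but not A: {21, 35}
A △ B = {3, 6, 11, 15, 18, 21, 25, 28, 35, 37}

{3, 6, 11, 15, 18, 21, 25, 28, 35, 37}


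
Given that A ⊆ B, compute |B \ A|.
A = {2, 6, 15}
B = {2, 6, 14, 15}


Set A = {2, 6, 15}, |A| = 3
Set B = {2, 6, 14, 15}, |B| = 4
Since A ⊆ B: B \ A = {14}
|B| - |A| = 4 - 3 = 1

1


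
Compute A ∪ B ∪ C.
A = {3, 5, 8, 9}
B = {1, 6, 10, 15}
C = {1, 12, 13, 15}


Set A = {3, 5, 8, 9}
Set B = {1, 6, 10, 15}
Set C = {1, 12, 13, 15}
First, A ∪ B = {1, 3, 5, 6, 8, 9, 10, 15}
Then, (A ∪ B) ∪ C = {1, 3, 5, 6, 8, 9, 10, 12, 13, 15}

{1, 3, 5, 6, 8, 9, 10, 12, 13, 15}


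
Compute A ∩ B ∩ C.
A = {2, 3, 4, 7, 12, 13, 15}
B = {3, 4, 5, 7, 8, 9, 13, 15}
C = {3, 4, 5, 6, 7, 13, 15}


Set A = {2, 3, 4, 7, 12, 13, 15}
Set B = {3, 4, 5, 7, 8, 9, 13, 15}
Set C = {3, 4, 5, 6, 7, 13, 15}
First, A ∩ B = {3, 4, 7, 13, 15}
Then, (A ∩ B) ∩ C = {3, 4, 7, 13, 15}

{3, 4, 7, 13, 15}


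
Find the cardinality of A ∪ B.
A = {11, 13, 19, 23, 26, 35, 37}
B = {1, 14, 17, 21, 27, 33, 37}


Set A = {11, 13, 19, 23, 26, 35, 37}, |A| = 7
Set B = {1, 14, 17, 21, 27, 33, 37}, |B| = 7
A ∩ B = {37}, |A ∩ B| = 1
|A ∪ B| = |A| + |B| - |A ∩ B| = 7 + 7 - 1 = 13

13


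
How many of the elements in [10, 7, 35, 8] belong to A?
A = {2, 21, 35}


Set A = {2, 21, 35}
Candidates: [10, 7, 35, 8]
Check each candidate:
10 ∉ A, 7 ∉ A, 35 ∈ A, 8 ∉ A
Count of candidates in A: 1

1


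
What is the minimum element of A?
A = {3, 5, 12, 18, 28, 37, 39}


Set A = {3, 5, 12, 18, 28, 37, 39}
Elements in ascending order: 3, 5, 12, 18, 28, 37, 39
The smallest element is 3.

3


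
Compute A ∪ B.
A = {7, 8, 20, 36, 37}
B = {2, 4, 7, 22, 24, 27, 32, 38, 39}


Set A = {7, 8, 20, 36, 37}
Set B = {2, 4, 7, 22, 24, 27, 32, 38, 39}
A ∪ B includes all elements in either set.
Elements from A: {7, 8, 20, 36, 37}
Elements from B not already included: {2, 4, 22, 24, 27, 32, 38, 39}
A ∪ B = {2, 4, 7, 8, 20, 22, 24, 27, 32, 36, 37, 38, 39}

{2, 4, 7, 8, 20, 22, 24, 27, 32, 36, 37, 38, 39}


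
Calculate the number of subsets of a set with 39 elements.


The set has 39 elements.
The power set contains all possible subsets.
|P(A)| = 2^|A| = 2^39 = 549755813888

549755813888


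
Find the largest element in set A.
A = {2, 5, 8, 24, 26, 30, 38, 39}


Set A = {2, 5, 8, 24, 26, 30, 38, 39}
Elements in ascending order: 2, 5, 8, 24, 26, 30, 38, 39
The largest element is 39.

39


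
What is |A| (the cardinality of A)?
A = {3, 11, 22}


Set A = {3, 11, 22}
Listing elements: 3, 11, 22
Counting: 3 elements
|A| = 3

3


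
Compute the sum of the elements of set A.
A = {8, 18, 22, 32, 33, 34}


Set A = {8, 18, 22, 32, 33, 34}
Sum = 8 + 18 + 22 + 32 + 33 + 34 = 147

147


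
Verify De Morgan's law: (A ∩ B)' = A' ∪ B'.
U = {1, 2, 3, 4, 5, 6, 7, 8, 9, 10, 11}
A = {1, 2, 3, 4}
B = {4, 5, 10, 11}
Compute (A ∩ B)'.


U = {1, 2, 3, 4, 5, 6, 7, 8, 9, 10, 11}
A = {1, 2, 3, 4}, B = {4, 5, 10, 11}
A ∩ B = {4}
(A ∩ B)' = U \ (A ∩ B) = {1, 2, 3, 5, 6, 7, 8, 9, 10, 11}
Verification via A' ∪ B': A' = {5, 6, 7, 8, 9, 10, 11}, B' = {1, 2, 3, 6, 7, 8, 9}
A' ∪ B' = {1, 2, 3, 5, 6, 7, 8, 9, 10, 11} ✓

{1, 2, 3, 5, 6, 7, 8, 9, 10, 11}


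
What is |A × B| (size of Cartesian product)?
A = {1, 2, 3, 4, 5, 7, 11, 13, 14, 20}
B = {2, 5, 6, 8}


Set A = {1, 2, 3, 4, 5, 7, 11, 13, 14, 20} has 10 elements.
Set B = {2, 5, 6, 8} has 4 elements.
|A × B| = |A| × |B| = 10 × 4 = 40

40


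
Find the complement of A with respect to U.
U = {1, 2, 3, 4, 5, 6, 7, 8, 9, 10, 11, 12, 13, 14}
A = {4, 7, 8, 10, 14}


Universal set U = {1, 2, 3, 4, 5, 6, 7, 8, 9, 10, 11, 12, 13, 14}
Set A = {4, 7, 8, 10, 14}
A' = U \ A = elements in U but not in A
Checking each element of U:
1 (not in A, include), 2 (not in A, include), 3 (not in A, include), 4 (in A, exclude), 5 (not in A, include), 6 (not in A, include), 7 (in A, exclude), 8 (in A, exclude), 9 (not in A, include), 10 (in A, exclude), 11 (not in A, include), 12 (not in A, include), 13 (not in A, include), 14 (in A, exclude)
A' = {1, 2, 3, 5, 6, 9, 11, 12, 13}

{1, 2, 3, 5, 6, 9, 11, 12, 13}


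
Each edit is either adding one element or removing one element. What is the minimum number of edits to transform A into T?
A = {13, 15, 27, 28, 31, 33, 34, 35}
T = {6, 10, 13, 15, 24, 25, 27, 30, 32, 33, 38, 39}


Set A = {13, 15, 27, 28, 31, 33, 34, 35}
Set T = {6, 10, 13, 15, 24, 25, 27, 30, 32, 33, 38, 39}
Elements to remove from A (in A, not in T): {28, 31, 34, 35} → 4 removals
Elements to add to A (in T, not in A): {6, 10, 24, 25, 30, 32, 38, 39} → 8 additions
Total edits = 4 + 8 = 12

12


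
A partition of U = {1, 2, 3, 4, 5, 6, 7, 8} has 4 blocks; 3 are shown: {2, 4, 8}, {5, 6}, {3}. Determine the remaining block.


U = {1, 2, 3, 4, 5, 6, 7, 8}
Shown blocks: {2, 4, 8}, {5, 6}, {3}
A partition's blocks are pairwise disjoint and cover U, so the missing block = U \ (union of shown blocks).
Union of shown blocks: {2, 3, 4, 5, 6, 8}
Missing block = U \ (union) = {1, 7}

{1, 7}


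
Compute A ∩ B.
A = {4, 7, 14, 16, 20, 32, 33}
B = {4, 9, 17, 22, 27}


Set A = {4, 7, 14, 16, 20, 32, 33}
Set B = {4, 9, 17, 22, 27}
A ∩ B includes only elements in both sets.
Check each element of A against B:
4 ✓, 7 ✗, 14 ✗, 16 ✗, 20 ✗, 32 ✗, 33 ✗
A ∩ B = {4}

{4}


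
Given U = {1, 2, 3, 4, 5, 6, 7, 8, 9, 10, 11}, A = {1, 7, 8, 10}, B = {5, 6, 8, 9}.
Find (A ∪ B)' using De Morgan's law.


U = {1, 2, 3, 4, 5, 6, 7, 8, 9, 10, 11}
A = {1, 7, 8, 10}, B = {5, 6, 8, 9}
A ∪ B = {1, 5, 6, 7, 8, 9, 10}
(A ∪ B)' = U \ (A ∪ B) = {2, 3, 4, 11}
Verification via A' ∩ B': A' = {2, 3, 4, 5, 6, 9, 11}, B' = {1, 2, 3, 4, 7, 10, 11}
A' ∩ B' = {2, 3, 4, 11} ✓

{2, 3, 4, 11}


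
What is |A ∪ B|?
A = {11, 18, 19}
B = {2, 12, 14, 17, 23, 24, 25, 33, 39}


Set A = {11, 18, 19}, |A| = 3
Set B = {2, 12, 14, 17, 23, 24, 25, 33, 39}, |B| = 9
A ∩ B = {}, |A ∩ B| = 0
|A ∪ B| = |A| + |B| - |A ∩ B| = 3 + 9 - 0 = 12

12


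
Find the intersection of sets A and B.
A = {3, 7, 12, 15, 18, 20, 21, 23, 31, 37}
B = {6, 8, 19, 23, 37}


Set A = {3, 7, 12, 15, 18, 20, 21, 23, 31, 37}
Set B = {6, 8, 19, 23, 37}
A ∩ B includes only elements in both sets.
Check each element of A against B:
3 ✗, 7 ✗, 12 ✗, 15 ✗, 18 ✗, 20 ✗, 21 ✗, 23 ✓, 31 ✗, 37 ✓
A ∩ B = {23, 37}

{23, 37}


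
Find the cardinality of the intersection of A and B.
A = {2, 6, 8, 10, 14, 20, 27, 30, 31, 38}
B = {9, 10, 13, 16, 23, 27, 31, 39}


Set A = {2, 6, 8, 10, 14, 20, 27, 30, 31, 38}
Set B = {9, 10, 13, 16, 23, 27, 31, 39}
A ∩ B = {10, 27, 31}
|A ∩ B| = 3

3


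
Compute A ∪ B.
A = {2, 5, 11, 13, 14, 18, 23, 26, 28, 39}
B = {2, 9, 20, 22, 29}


Set A = {2, 5, 11, 13, 14, 18, 23, 26, 28, 39}
Set B = {2, 9, 20, 22, 29}
A ∪ B includes all elements in either set.
Elements from A: {2, 5, 11, 13, 14, 18, 23, 26, 28, 39}
Elements from B not already included: {9, 20, 22, 29}
A ∪ B = {2, 5, 9, 11, 13, 14, 18, 20, 22, 23, 26, 28, 29, 39}

{2, 5, 9, 11, 13, 14, 18, 20, 22, 23, 26, 28, 29, 39}


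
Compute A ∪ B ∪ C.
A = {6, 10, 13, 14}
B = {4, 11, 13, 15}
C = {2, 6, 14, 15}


Set A = {6, 10, 13, 14}
Set B = {4, 11, 13, 15}
Set C = {2, 6, 14, 15}
First, A ∪ B = {4, 6, 10, 11, 13, 14, 15}
Then, (A ∪ B) ∪ C = {2, 4, 6, 10, 11, 13, 14, 15}

{2, 4, 6, 10, 11, 13, 14, 15}


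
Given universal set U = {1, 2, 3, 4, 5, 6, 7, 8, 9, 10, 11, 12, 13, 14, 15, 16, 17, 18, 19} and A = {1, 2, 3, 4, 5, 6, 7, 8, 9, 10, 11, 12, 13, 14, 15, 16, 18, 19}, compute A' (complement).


Universal set U = {1, 2, 3, 4, 5, 6, 7, 8, 9, 10, 11, 12, 13, 14, 15, 16, 17, 18, 19}
Set A = {1, 2, 3, 4, 5, 6, 7, 8, 9, 10, 11, 12, 13, 14, 15, 16, 18, 19}
A' = U \ A = elements in U but not in A
Checking each element of U:
1 (in A, exclude), 2 (in A, exclude), 3 (in A, exclude), 4 (in A, exclude), 5 (in A, exclude), 6 (in A, exclude), 7 (in A, exclude), 8 (in A, exclude), 9 (in A, exclude), 10 (in A, exclude), 11 (in A, exclude), 12 (in A, exclude), 13 (in A, exclude), 14 (in A, exclude), 15 (in A, exclude), 16 (in A, exclude), 17 (not in A, include), 18 (in A, exclude), 19 (in A, exclude)
A' = {17}

{17}


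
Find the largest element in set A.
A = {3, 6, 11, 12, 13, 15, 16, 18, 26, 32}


Set A = {3, 6, 11, 12, 13, 15, 16, 18, 26, 32}
Elements in ascending order: 3, 6, 11, 12, 13, 15, 16, 18, 26, 32
The largest element is 32.

32


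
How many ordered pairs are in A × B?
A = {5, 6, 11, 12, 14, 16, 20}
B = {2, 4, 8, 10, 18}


Set A = {5, 6, 11, 12, 14, 16, 20} has 7 elements.
Set B = {2, 4, 8, 10, 18} has 5 elements.
|A × B| = |A| × |B| = 7 × 5 = 35

35


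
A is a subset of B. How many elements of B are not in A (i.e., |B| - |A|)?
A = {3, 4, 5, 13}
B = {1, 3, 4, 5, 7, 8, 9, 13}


Set A = {3, 4, 5, 13}, |A| = 4
Set B = {1, 3, 4, 5, 7, 8, 9, 13}, |B| = 8
Since A ⊆ B: B \ A = {1, 7, 8, 9}
|B| - |A| = 8 - 4 = 4

4


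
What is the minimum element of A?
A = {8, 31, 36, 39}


Set A = {8, 31, 36, 39}
Elements in ascending order: 8, 31, 36, 39
The smallest element is 8.

8


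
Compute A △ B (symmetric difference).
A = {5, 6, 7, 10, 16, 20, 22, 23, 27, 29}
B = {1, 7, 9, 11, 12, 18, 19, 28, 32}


Set A = {5, 6, 7, 10, 16, 20, 22, 23, 27, 29}
Set B = {1, 7, 9, 11, 12, 18, 19, 28, 32}
A △ B = (A \ B) ∪ (B \ A)
Elements in A but not B: {5, 6, 10, 16, 20, 22, 23, 27, 29}
Elements in B but not A: {1, 9, 11, 12, 18, 19, 28, 32}
A △ B = {1, 5, 6, 9, 10, 11, 12, 16, 18, 19, 20, 22, 23, 27, 28, 29, 32}

{1, 5, 6, 9, 10, 11, 12, 16, 18, 19, 20, 22, 23, 27, 28, 29, 32}
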